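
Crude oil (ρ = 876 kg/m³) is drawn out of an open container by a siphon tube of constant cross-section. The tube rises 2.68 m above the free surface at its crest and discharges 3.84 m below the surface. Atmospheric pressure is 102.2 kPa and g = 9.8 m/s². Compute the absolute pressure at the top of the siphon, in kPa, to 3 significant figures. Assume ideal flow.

46.2 kPa

The outlet speed comes from Torricelli: v = √(2g·3.84) = 8.68 m/s.
The bore is uniform, so the speed at the crest is the same v. Bernoulli surface→crest: P_atm = P_top + ½ρv² + ρg·h_top.
P_top = 102200 − ½·876·8.68² − 876·9.8·2.68 = 46200 Pa.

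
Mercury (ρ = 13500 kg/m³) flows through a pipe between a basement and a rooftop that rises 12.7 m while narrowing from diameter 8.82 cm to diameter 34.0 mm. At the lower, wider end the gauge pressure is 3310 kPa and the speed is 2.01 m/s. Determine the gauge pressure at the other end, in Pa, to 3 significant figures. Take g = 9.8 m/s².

Continuity gives A₁v₁ = A₂v₂, so v₂ = (61.1 cm²)/(9.08 cm²) × 2.01 m/s = 13.5 m/s.
Energy conservation along the streamline gives P₂ = P₁ − ½ρ(v₂² − v₁²) − ρg(h₂ − h₁).
P₂ = 3310000 + ½·13500·(2.01² − 13.5²) − 13500·9.8·(+12.7) = 3310000 + (-1210000) − (1680000) = 422000 Pa.

P₂ ≈ 422000 Pa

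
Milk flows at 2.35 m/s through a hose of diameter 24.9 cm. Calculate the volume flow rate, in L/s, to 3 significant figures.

Q = A·v = 0.0487 m² × 2.35 m/s = 0.114 m³/s.
Converting: 0.114 m³/s × 1000 = 114 L/s.

Q ≈ 114 L/s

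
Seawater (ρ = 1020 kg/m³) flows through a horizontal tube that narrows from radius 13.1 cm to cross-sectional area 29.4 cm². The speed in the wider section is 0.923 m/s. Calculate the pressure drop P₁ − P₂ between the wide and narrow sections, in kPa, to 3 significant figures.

Continuity gives A₁v₁ = A₂v₂, so v₂ = (539 cm²)/(29.4 cm²) × 0.923 m/s = 16.9 m/s.
Along the horizontal streamline, P + ½ρv² is constant.
P₁ − P₂ = ½·1020·(16.9² − 0.923²) = ½·1020·286 = 146000 Pa.

ΔP ≈ 146 kPa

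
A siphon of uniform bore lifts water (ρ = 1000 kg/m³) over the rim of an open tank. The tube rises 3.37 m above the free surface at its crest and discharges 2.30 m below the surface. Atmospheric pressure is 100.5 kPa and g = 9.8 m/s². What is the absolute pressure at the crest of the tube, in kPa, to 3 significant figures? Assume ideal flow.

P_top ≈ 44.9 kPa

The outlet speed comes from Torricelli: v = √(2g·2.30) = 6.71 m/s.
With constant cross-section the crest speed equals v; applying Bernoulli from the surface up to the crest, P_top = P_atm − ½ρv² − ρg·h_top.
P_top = 100500 − ½·1000·6.71² − 1000·9.8·3.37 = 44900 Pa.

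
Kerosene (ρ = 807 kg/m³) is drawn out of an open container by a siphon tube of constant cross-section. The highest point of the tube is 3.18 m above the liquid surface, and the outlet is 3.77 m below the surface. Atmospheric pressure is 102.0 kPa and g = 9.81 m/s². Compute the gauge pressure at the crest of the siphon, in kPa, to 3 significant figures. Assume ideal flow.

From the surface to the outlet (both open to atmosphere, surface at rest): v = √(2g·h_out) = √(2·9.81·3.77) = 8.60 m/s.
Continuity keeps v the same throughout the tube; from surface to crest, P_atm + 0 = P_top + ½ρv² + ρg·h_top.
P_top = 102000 − ½·807·8.60² − 807·9.81·3.18 = 47000 Pa. So P_gauge = P_top − P_atm = -55000 Pa.

P_gauge = -55.0 kPa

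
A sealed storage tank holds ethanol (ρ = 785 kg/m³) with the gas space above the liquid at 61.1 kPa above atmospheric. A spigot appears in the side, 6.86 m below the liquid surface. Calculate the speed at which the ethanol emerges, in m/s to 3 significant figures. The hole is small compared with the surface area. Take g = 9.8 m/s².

Take point 1 at the surface (v₁ ≈ 0) and point 2 at the hole (at atmospheric pressure). Bernoulli: P₁ + ρg h = P_atm + ½ρv₂².
With P₁ − P_atm = 61100 Pa, v₂ = √(2gh + 2ΔP/ρ) = √(2·9.8·6.86 + 2·61100/785) = 17.0 m/s.

17.0 m/s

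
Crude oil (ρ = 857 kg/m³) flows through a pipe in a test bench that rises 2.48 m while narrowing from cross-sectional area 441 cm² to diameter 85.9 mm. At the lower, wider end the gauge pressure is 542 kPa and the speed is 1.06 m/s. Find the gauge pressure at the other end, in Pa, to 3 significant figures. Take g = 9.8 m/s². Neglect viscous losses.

Continuity gives A₁v₁ = A₂v₂, so v₂ = (441 cm²)/(58.0 cm²) × 1.06 m/s = 8.07 m/s.
Energy conservation along the streamline gives P₂ = P₁ − ½ρ(v₂² − v₁²) − ρg(h₂ − h₁).
P₂ = 542000 + ½·857·(1.06² − 8.07²) − 857·9.8·(+2.48) = 542000 + (-27400) − (20800) = 494000 Pa.

P₂ ≈ 494000 Pa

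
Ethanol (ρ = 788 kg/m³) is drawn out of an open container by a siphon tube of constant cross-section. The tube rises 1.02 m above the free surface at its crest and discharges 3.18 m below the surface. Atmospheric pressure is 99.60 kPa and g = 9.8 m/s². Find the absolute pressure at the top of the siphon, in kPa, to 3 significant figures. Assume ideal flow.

67.2 kPa

Bernoulli surface→outlet gives ½v² = g·h_out, so v = √(2·9.8·3.18) = 7.89 m/s.
Continuity keeps v the same throughout the tube; from surface to crest, P_atm + 0 = P_top + ½ρv² + ρg·h_top.
P_top = 99600 − ½·788·7.89² − 788·9.8·1.02 = 67200 Pa.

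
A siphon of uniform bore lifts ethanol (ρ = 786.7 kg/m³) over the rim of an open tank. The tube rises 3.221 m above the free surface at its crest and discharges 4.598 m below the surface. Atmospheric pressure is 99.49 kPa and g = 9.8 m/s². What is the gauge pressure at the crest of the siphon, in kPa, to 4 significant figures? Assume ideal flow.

From the surface to the outlet (both open to atmosphere, surface at rest): v = √(2g·h_out) = √(2·9.8·4.598) = 9.493 m/s.
Continuity keeps v the same throughout the tube; from surface to crest, P_atm + 0 = P_top + ½ρv² + ρg·h_top.
P_top = 99490 − ½·786.7·9.493² − 786.7·9.8·3.221 = 39210 Pa. So P_gauge = P_top − P_atm = -60280 Pa.

P_gauge ≈ -60.28 kPa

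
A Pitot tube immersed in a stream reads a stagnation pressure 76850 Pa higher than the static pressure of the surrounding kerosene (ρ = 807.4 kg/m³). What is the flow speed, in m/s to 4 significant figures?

v ≈ 13.80 m/s

Bernoulli between the free stream and the stagnation point: ½ρv² = P_stag − P_static.
v = √(2ΔP/ρ) = √(2·76850/807.4) = 13.80 m/s.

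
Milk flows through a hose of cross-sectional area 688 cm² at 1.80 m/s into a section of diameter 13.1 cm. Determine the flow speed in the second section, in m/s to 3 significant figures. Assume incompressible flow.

Mass conservation (A₁v₁ = A₂v₂) gives v₂ = 1.80 × 688/135 = 9.19 m/s.

v₂ = 9.19 m/s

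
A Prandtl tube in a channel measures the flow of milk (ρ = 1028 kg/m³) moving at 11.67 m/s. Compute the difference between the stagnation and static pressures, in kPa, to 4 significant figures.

At the stagnation point the flow is brought to rest, so Bernoulli gives P_stag − P_static = ½ρv².
ΔP = ½·1028·11.67² = 70000 Pa.

ΔP = 70.00 kPa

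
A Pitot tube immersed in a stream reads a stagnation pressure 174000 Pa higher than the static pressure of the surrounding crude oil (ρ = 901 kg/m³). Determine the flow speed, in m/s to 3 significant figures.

19.7 m/s

At the stagnation point the flow is brought to rest, so Bernoulli gives P_stag − P_static = ½ρv².
v = √(2ΔP/ρ) = √(2·174000/901) = 19.7 m/s.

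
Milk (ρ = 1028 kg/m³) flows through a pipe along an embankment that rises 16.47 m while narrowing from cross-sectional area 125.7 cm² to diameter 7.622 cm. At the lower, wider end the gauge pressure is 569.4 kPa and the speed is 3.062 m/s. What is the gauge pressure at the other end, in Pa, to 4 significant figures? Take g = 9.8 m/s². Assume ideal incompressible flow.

P₂ = 371700 Pa

Mass conservation (A₁v₁ = A₂v₂) gives v₂ = 3.062 × 125.7/45.63 = 8.436 m/s.
Energy conservation along the streamline gives P₂ = P₁ − ½ρ(v₂² − v₁²) − ρg(h₂ − h₁).
P₂ = 569400 + ½·1028·(3.062² − 8.436²) − 1028·9.8·(+16.47) = 569400 + (-31760) − (165900) = 371700 Pa.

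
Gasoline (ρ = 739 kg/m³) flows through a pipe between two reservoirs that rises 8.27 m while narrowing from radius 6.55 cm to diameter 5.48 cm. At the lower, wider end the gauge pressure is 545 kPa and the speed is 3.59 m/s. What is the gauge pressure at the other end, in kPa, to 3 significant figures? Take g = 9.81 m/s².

334 kPa

Mass conservation (A₁v₁ = A₂v₂) gives v₂ = 3.59 × 135/23.6 = 20.5 m/s.
Applying Bernoulli between the two ends and solving for P₂: P₂ = P₁ + ½ρ(v₁² − v₂²) − ρgΔh.
P₂ = 545000 + ½·739·(3.59² − 20.5²) − 739·9.81·(+8.27) = 545000 + (-151000) − (60000) = 334000 Pa.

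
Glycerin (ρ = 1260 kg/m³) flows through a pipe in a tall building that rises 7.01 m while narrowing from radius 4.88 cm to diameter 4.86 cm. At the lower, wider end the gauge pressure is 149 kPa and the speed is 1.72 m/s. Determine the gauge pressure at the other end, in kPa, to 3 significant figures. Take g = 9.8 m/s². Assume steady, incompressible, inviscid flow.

Continuity gives A₁v₁ = A₂v₂, so v₂ = (74.8 cm²)/(18.6 cm²) × 1.72 m/s = 6.94 m/s.
Applying Bernoulli between the two ends and solving for P₂: P₂ = P₁ + ½ρ(v₁² − v₂²) − ρgΔh.
P₂ = 149000 + ½·1260·(1.72² − 6.94²) − 1260·9.8·(+7.01) = 149000 + (-28500) − (86600) = 34000 Pa.

P₂ ≈ 34.0 kPa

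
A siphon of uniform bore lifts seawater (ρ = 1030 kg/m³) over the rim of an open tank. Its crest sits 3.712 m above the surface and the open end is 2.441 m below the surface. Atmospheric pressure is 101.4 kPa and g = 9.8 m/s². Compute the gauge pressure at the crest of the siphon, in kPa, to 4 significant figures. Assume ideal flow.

From the surface to the outlet (both open to atmosphere, surface at rest): v = √(2g·h_out) = √(2·9.8·2.441) = 6.917 m/s.
With constant cross-section the crest speed equals v; applying Bernoulli from the surface up to the crest, P_top = P_atm − ½ρv² − ρg·h_top.
P_top = 101400 − ½·1030·6.917² − 1030·9.8·3.712 = 39290 Pa. So P_gauge = P_top − P_atm = -62110 Pa.

-62.11 kPa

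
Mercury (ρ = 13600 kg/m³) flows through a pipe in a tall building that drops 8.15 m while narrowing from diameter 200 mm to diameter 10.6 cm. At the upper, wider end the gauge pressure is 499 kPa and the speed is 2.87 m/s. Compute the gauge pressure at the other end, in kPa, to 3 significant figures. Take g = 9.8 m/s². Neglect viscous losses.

Continuity gives A₁v₁ = A₂v₂, so v₂ = (314 cm²)/(88.2 cm²) × 2.87 m/s = 10.2 m/s.
Bernoulli: P₁ + ½ρv₁² + ρg h₁ = P₂ + ½ρv₂² + ρg h₂, so P₂ = P₁ + ½ρ(v₁² − v₂²) − ρg(h₂ − h₁).
P₂ = 499000 + ½·13600·(2.87² − 10.2²) − 13600·9.8·(−8.15) = 499000 + (-654000) − (-1090000) = 931000 Pa.

931 kPa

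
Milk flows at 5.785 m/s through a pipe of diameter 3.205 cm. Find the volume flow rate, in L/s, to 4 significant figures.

4.667 L/s

Q = A·v = 0.0008068 m² × 5.785 m/s = 0.004667 m³/s.
Converting: 0.004667 m³/s × 1000 = 4.667 L/s.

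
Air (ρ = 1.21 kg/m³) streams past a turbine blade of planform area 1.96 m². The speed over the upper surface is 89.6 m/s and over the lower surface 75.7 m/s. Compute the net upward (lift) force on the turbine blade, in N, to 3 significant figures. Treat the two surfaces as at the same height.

With equal heights on the two surfaces, Bernoulli gives P_lower − P_upper = ½ρ(v_upper² − v_lower²).
ΔP = ½·1.21·(89.6² − 75.7²) = 1390 Pa.
Lift = ΔP · A = 1390 × 1.96 = 2720 N.

F ≈ 2720 N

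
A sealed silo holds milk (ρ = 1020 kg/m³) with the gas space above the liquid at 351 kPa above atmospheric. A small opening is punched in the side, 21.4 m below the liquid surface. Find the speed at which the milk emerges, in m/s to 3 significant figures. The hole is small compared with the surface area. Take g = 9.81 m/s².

v = 33.3 m/s

Take point 1 at the surface (v₁ ≈ 0) and point 2 at the hole (at atmospheric pressure). Bernoulli: P₁ + ρg h = P_atm + ½ρv₂².
With P₁ − P_atm = 351000 Pa, v₂ = √(2gh + 2ΔP/ρ) = √(2·9.81·21.4 + 2·351000/1020) = 33.3 m/s.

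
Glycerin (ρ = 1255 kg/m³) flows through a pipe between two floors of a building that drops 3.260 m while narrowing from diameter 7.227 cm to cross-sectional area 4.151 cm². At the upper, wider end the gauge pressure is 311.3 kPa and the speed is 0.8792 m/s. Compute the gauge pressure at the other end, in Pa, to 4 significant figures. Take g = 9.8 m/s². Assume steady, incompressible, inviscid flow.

P₂ = 304500 Pa

Mass conservation (A₁v₁ = A₂v₂) gives v₂ = 0.8792 × 41.02/4.151 = 8.688 m/s.
Energy conservation along the streamline gives P₂ = P₁ − ½ρ(v₂² − v₁²) − ρg(h₂ − h₁).
P₂ = 311300 + ½·1255·(0.8792² − 8.688²) − 1255·9.8·(−3.260) = 311300 + (-46880) − (-40090) = 304500 Pa.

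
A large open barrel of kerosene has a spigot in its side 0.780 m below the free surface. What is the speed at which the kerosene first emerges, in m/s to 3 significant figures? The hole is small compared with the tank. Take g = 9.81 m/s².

Bernoulli from surface to hole (P equal, v_surface ≈ 0): v = √(2gh) = √(2×9.81×0.780) = 3.91 m/s.

v ≈ 3.91 m/s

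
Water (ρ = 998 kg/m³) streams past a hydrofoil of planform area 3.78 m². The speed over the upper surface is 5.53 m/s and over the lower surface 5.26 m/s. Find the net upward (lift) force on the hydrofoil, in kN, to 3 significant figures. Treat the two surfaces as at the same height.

F = 5.50 kN

The faster flow above has the lower pressure; Bernoulli (same height) gives ΔP = ½ρ(v_up² − v_low²).
ΔP = ½·998·(5.53² − 5.26²) = 1450 Pa.
Lift = ΔP · A = 1450 × 3.78 = 5500 N.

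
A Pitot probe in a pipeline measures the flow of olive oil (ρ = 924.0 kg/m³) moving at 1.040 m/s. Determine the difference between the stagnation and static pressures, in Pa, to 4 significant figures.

ΔP ≈ 499.7 Pa

At the stagnation point the flow is brought to rest, so Bernoulli gives P_stag − P_static = ½ρv².
ΔP = ½·924.0·1.040² = 499.7 Pa.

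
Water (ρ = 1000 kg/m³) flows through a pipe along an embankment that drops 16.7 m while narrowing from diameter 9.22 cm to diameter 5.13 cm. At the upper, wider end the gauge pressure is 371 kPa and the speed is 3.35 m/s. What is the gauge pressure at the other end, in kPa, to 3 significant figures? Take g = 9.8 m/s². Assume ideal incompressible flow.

P₂ ≈ 482 kPa

By continuity, v₂ = v₁·A₁/A₂ = 3.35·(66.8/20.7) = 10.8 m/s.
Bernoulli: P₁ + ½ρv₁² + ρg h₁ = P₂ + ½ρv₂² + ρg h₂, so P₂ = P₁ + ½ρ(v₁² − v₂²) − ρg(h₂ − h₁).
P₂ = 371000 + ½·1000·(3.35² − 10.8²) − 1000·9.8·(−16.7) = 371000 + (-52900) − (-164000) = 482000 Pa.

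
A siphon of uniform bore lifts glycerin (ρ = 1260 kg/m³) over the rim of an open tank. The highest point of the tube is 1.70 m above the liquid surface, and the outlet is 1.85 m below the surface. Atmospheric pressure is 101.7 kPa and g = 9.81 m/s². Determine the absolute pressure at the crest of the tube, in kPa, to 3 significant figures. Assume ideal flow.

P_top = 57.8 kPa

Bernoulli surface→outlet gives ½v² = g·h_out, so v = √(2·9.81·1.85) = 6.02 m/s.
Continuity keeps v the same throughout the tube; from surface to crest, P_atm + 0 = P_top + ½ρv² + ρg·h_top.
P_top = 101700 − ½·1260·6.02² − 1260·9.81·1.70 = 57800 Pa.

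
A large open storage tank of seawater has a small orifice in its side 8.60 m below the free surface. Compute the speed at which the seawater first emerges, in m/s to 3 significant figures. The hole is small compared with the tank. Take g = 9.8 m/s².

13.0 m/s

With the surface at rest and both surface and jet at atmospheric pressure, Bernoulli gives ρg h = ½ρv², so v = √(2gh) = √(2·9.8·8.60) = 13.0 m/s.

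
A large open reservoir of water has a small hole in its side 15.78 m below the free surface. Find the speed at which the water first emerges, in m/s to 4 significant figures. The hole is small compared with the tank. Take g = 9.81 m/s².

Bernoulli from surface to hole (P equal, v_surface ≈ 0): v = √(2gh) = √(2×9.81×15.78) = 17.60 m/s.

17.60 m/s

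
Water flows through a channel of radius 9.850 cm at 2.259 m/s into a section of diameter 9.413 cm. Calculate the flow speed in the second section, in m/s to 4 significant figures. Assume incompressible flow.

9.894 m/s

By continuity, v₂ = v₁·A₁/A₂ = 2.259·(304.8/69.59) = 9.894 m/s.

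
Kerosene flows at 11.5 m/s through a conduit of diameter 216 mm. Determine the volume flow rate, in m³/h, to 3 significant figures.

Q = A·v = 0.0366 m² × 11.5 m/s = 0.421 m³/s.
Converting: 0.421 m³/s × 3600 = 1520 m³/h.

Q ≈ 1520 m³/h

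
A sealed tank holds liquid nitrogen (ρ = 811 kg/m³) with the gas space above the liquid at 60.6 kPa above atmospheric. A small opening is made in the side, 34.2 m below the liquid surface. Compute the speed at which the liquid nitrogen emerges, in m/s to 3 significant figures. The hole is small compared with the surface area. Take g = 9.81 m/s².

Take point 1 at the surface (v₁ ≈ 0) and point 2 at the hole (at atmospheric pressure). Bernoulli: P₁ + ρg h = P_atm + ½ρv₂².
With P₁ − P_atm = 60600 Pa, v₂ = √(2gh + 2ΔP/ρ) = √(2·9.81·34.2 + 2·60600/811) = 28.6 m/s.

v = 28.6 m/s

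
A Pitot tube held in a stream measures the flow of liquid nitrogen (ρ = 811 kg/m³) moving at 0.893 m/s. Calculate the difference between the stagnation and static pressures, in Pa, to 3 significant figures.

ΔP ≈ 323 Pa

At the stagnation point the flow is brought to rest, so Bernoulli gives P_stag − P_static = ½ρv².
ΔP = ½·811·0.893² = 323 Pa.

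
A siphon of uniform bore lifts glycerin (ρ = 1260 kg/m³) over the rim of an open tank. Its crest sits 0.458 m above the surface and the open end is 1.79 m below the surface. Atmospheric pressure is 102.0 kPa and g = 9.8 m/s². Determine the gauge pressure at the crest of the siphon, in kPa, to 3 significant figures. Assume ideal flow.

P_gauge = -27.8 kPa

Bernoulli surface→outlet gives ½v² = g·h_out, so v = √(2·9.8·1.79) = 5.92 m/s.
The bore is uniform, so the speed at the crest is the same v. Bernoulli surface→crest: P_atm = P_top + ½ρv² + ρg·h_top.
P_top = 102000 − ½·1260·5.92² − 1260·9.8·0.458 = 74200 Pa. So P_gauge = P_top − P_atm = -27800 Pa.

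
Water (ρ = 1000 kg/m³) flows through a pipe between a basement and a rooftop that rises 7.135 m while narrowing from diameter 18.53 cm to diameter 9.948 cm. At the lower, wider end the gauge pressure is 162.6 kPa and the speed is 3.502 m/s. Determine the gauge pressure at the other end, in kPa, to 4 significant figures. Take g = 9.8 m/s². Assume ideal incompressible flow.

P₂ ≈ 24.99 kPa

Mass conservation (A₁v₁ = A₂v₂) gives v₂ = 3.502 × 269.7/77.73 = 12.15 m/s.
Applying Bernoulli between the two ends and solving for P₂: P₂ = P₁ + ½ρ(v₁² − v₂²) − ρgΔh.
P₂ = 162600 + ½·1000·(3.502² − 12.15²) − 1000·9.8·(+7.135) = 162600 + (-67690) − (69920) = 24990 Pa.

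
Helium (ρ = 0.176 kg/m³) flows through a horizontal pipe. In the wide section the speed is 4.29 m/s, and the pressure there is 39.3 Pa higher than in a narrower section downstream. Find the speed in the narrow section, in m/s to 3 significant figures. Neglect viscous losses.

v₂ ≈ 21.6 m/s

Along the level pipe P + ½ρv² is conserved, hence v₂² = v₁² + 2(P₁ − P₂)/ρ.
v₂ = √(4.29² + 2·39.3/0.176) = √(18.4 + 447) = 21.6 m/s.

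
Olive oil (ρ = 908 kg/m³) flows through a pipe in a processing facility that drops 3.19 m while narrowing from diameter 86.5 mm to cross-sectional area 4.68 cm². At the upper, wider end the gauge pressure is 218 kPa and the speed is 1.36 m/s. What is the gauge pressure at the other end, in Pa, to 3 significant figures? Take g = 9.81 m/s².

P₂ ≈ 115000 Pa

Mass conservation (A₁v₁ = A₂v₂) gives v₂ = 1.36 × 58.8/4.68 = 17.1 m/s.
Energy conservation along the streamline gives P₂ = P₁ − ½ρ(v₂² − v₁²) − ρg(h₂ − h₁).
P₂ = 218000 + ½·908·(1.36² − 17.1²) − 908·9.81·(−3.19) = 218000 + (-132000) − (-28400) = 115000 Pa.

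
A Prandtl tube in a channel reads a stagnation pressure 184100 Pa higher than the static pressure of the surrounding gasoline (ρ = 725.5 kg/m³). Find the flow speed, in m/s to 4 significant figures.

The dynamic pressure equals the rise in static pressure at the stagnation point: ΔP = ½ρv².
v = √(2ΔP/ρ) = √(2·184100/725.5) = 22.53 m/s.

v = 22.53 m/s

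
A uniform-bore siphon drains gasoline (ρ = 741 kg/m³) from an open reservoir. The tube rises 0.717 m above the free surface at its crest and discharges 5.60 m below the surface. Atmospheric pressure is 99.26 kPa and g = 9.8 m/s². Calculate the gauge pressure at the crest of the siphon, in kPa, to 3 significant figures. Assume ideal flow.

The outlet speed comes from Torricelli: v = √(2g·5.60) = 10.5 m/s.
Continuity keeps v the same throughout the tube; from surface to crest, P_atm + 0 = P_top + ½ρv² + ρg·h_top.
P_top = 99260 − ½·741·10.5² − 741·9.8·0.717 = 53400 Pa. So P_gauge = P_top − P_atm = -45900 Pa.

P_gauge ≈ -45.9 kPa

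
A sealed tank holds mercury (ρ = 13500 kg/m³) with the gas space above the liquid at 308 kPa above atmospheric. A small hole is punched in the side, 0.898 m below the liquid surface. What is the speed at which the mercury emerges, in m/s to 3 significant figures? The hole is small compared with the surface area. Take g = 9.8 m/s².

Take point 1 at the surface (v₁ ≈ 0) and point 2 at the hole (at atmospheric pressure). Bernoulli: P₁ + ρg h = P_atm + ½ρv₂².
With P₁ − P_atm = 308000 Pa, v₂ = √(2gh + 2ΔP/ρ) = √(2·9.8·0.898 + 2·308000/13500) = 7.95 m/s.

v = 7.95 m/s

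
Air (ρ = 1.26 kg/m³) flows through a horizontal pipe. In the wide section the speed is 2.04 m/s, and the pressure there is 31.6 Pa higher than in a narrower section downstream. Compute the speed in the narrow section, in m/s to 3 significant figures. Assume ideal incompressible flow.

v₂ = 7.37 m/s

Along the level pipe P + ½ρv² is conserved, hence v₂² = v₁² + 2(P₁ − P₂)/ρ.
v₂ = √(2.04² + 2·31.6/1.26) = √(4.16 + 50.2) = 7.37 m/s.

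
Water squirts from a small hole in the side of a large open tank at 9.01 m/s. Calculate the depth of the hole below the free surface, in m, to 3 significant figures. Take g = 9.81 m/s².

h ≈ 4.14 m

Inverting v = √(2gh) gives h = v² / 2g.
h = 9.01²/(2·9.81) = 81.2/19.62 = 4.14 m.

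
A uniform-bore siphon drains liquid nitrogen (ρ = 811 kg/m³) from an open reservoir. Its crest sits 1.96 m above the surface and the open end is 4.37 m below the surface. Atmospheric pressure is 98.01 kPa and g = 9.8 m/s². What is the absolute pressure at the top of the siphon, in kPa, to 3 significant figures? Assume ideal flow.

From the surface to the outlet (both open to atmosphere, surface at rest): v = √(2g·h_out) = √(2·9.8·4.37) = 9.25 m/s.
Continuity keeps v the same throughout the tube; from surface to crest, P_atm + 0 = P_top + ½ρv² + ρg·h_top.
P_top = 98010 − ½·811·9.25² − 811·9.8·1.96 = 47700 Pa.

P_top = 47.7 kPa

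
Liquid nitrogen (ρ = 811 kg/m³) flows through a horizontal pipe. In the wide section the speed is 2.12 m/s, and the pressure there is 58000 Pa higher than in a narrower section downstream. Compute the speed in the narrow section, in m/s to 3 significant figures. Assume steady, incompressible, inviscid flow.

Along the level pipe P + ½ρv² is conserved, hence v₂² = v₁² + 2(P₁ − P₂)/ρ.
v₂ = √(2.12² + 2·58000/811) = √(4.49 + 143) = 12.1 m/s.

v₂ ≈ 12.1 m/s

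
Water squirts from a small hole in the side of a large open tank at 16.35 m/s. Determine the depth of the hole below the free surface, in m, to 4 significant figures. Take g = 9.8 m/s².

13.64 m

Torricelli: v = √(2gh), so h = v²/(2g).
h = 16.35²/(2·9.8) = 267.3/19.60 = 13.64 m.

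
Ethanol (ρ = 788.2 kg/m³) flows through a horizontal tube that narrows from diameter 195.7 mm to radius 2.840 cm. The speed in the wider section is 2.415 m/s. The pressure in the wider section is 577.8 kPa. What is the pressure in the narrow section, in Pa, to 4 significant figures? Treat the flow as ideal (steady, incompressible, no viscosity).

By continuity, v₂ = v₁·A₁/A₂ = 2.415·(300.8/25.34) = 28.67 m/s.
Along the horizontal streamline, P + ½ρv² is constant.
P₂ = P₁ − ½ρ(v₂² − v₁²) = 577800 − ½·788.2·(28.67² − 2.415²) = 577800 − 321600 = 256200 Pa.

256200 Pa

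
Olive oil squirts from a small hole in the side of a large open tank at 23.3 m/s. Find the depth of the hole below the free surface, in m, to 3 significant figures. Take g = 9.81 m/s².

For a small hole in a large open tank, ½v² = gh, giving h = v²/(2g).
h = 23.3²/(2·9.81) = 543/19.62 = 27.7 m.

h ≈ 27.7 m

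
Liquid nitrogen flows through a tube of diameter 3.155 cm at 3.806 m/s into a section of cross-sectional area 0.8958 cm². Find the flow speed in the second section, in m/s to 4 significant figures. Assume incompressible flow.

v₂ ≈ 33.22 m/s

Mass conservation (A₁v₁ = A₂v₂) gives v₂ = 3.806 × 7.818/0.8958 = 33.22 m/s.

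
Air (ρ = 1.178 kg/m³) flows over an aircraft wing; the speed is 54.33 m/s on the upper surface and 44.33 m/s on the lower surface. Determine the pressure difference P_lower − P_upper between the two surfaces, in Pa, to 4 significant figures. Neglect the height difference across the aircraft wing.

The pressure is lower where the speed is higher: ΔP = ½ρ(v_up² − v_low²).
ΔP = ½·1.178·(54.33² − 44.33²) = 581.1 Pa.

ΔP = 581.1 Pa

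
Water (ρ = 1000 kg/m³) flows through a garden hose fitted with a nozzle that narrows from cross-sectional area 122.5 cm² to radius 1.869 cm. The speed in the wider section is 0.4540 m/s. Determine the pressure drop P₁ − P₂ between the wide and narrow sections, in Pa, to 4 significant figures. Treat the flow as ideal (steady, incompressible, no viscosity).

Mass conservation (A₁v₁ = A₂v₂) gives v₂ = 0.4540 × 122.5/10.97 = 5.068 m/s.
Bernoulli (h₁ = h₂): P₁ − P₂ = ½ρ(v₂² − v₁²).
P₁ − P₂ = ½·1000·(5.068² − 0.4540²) = ½·1000·25.48 = 12740 Pa.

ΔP ≈ 12740 Pa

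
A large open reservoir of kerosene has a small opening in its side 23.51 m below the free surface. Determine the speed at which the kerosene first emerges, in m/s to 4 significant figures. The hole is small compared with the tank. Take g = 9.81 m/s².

The surface is effectively still and both ends are open, so ½v² = gh and v = √(2·9.81·23.51) = 21.48 m/s.

21.48 m/s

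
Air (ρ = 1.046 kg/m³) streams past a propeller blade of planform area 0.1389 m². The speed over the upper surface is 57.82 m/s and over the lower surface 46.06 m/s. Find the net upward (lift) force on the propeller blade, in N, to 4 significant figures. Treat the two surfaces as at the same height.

F ≈ 88.74 N

The faster flow above has the lower pressure; Bernoulli (same height) gives ΔP = ½ρ(v_up² − v_low²).
ΔP = ½·1.046·(57.82² − 46.06²) = 638.9 Pa.
Lift = ΔP · A = 638.9 × 0.1389 = 88.74 N.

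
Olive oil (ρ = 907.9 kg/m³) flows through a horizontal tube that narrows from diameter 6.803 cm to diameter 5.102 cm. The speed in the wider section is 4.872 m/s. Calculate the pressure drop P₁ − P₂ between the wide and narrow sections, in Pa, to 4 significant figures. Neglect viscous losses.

ΔP ≈ 23290 Pa

The volume flow rate is constant, so v₂ = (A₁/A₂)v₁ = (36.35/20.44)·4.872 = 8.662 m/s.
Bernoulli (h₁ = h₂): P₁ − P₂ = ½ρ(v₂² − v₁²).
P₁ − P₂ = ½·907.9·(8.662² − 4.872²) = ½·907.9·51.30 = 23290 Pa.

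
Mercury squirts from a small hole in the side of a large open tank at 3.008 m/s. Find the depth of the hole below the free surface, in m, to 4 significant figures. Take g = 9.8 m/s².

h ≈ 0.4616 m

For a small hole in a large open tank, ½v² = gh, giving h = v²/(2g).
h = 3.008²/(2·9.8) = 9.048/19.60 = 0.4616 m.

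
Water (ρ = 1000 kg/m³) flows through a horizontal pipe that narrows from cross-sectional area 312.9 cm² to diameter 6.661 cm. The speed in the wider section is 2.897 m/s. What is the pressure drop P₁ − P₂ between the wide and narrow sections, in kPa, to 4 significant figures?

By continuity, v₂ = v₁·A₁/A₂ = 2.897·(312.9/34.85) = 26.01 m/s.
Bernoulli (h₁ = h₂): P₁ − P₂ = ½ρ(v₂² − v₁²).
P₁ − P₂ = ½·1000·(26.01² − 2.897²) = ½·1000·668.3 = 334100 Pa.

ΔP = 334.1 kPa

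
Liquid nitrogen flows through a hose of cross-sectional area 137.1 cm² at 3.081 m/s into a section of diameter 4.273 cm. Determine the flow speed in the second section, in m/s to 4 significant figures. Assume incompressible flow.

v₂ = 29.46 m/s

Continuity gives A₁v₁ = A₂v₂, so v₂ = (137.1 cm²)/(14.34 cm²) × 3.081 m/s = 29.46 m/s.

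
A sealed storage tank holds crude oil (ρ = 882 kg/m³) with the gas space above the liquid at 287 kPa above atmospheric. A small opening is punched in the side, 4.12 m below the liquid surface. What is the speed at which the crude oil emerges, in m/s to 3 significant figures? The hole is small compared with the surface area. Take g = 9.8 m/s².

v ≈ 27.0 m/s

Take point 1 at the surface (v₁ ≈ 0) and point 2 at the hole (at atmospheric pressure). Bernoulli: P₁ + ρg h = P_atm + ½ρv₂².
With P₁ − P_atm = 287000 Pa, v₂ = √(2gh + 2ΔP/ρ) = √(2·9.8·4.12 + 2·287000/882) = 27.0 m/s.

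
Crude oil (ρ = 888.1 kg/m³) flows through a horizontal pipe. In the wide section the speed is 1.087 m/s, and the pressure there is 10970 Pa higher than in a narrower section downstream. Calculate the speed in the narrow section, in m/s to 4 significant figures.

v₂ ≈ 5.088 m/s

With h₁ = h₂, rearranging Bernoulli gives v₂ = √(v₁² + 2ΔP/ρ).
v₂ = √(1.087² + 2·10970/888.1) = √(1.182 + 24.70) = 5.088 m/s.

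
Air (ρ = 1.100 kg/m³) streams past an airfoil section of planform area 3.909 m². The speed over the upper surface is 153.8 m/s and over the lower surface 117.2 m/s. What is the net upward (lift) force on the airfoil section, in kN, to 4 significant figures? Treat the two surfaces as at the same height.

From P + ½ρv² = const at equal height, P_low − P_up = ½ρ(v_up² − v_low²).
ΔP = ½·1.100·(153.8² − 117.2²) = 5455 Pa.
Lift = ΔP · A = 5455 × 3.909 = 21320 N.

F ≈ 21.32 kN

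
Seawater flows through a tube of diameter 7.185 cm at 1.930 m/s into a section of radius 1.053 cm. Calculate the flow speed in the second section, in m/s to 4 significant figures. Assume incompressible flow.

22.46 m/s

Continuity gives A₁v₁ = A₂v₂, so v₂ = (40.55 cm²)/(3.483 cm²) × 1.930 m/s = 22.46 m/s.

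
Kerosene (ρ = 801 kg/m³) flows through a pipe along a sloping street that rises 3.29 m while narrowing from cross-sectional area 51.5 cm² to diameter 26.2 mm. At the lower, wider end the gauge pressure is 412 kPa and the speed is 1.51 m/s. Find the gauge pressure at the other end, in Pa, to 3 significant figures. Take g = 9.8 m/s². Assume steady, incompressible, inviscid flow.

By continuity, v₂ = v₁·A₁/A₂ = 1.51·(51.5/5.39) = 14.4 m/s.
Applying Bernoulli between the two ends and solving for P₂: P₂ = P₁ + ½ρ(v₁² − v₂²) − ρgΔh.
P₂ = 412000 + ½·801·(1.51² − 14.4²) − 801·9.8·(+3.29) = 412000 + (-82400) − (25800) = 304000 Pa.

304000 Pa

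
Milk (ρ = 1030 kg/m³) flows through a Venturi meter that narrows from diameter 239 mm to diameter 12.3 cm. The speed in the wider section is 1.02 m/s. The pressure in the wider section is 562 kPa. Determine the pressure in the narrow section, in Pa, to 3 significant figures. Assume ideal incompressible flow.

P₂ ≈ 555000 Pa

The volume flow rate is constant, so v₂ = (A₁/A₂)v₁ = (449/119)·1.02 = 3.85 m/s.
Along the horizontal streamline, P + ½ρv² is constant.
P₂ = P₁ − ½ρ(v₂² − v₁²) = 562000 − ½·1030·(3.85² − 1.02²) = 562000 − 7100 = 555000 Pa.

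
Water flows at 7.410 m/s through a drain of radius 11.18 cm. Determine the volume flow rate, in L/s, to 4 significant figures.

Q = 291.0 L/s

Q = A·v = 0.03927 m² × 7.410 m/s = 0.2910 m³/s.
Converting: 0.2910 m³/s × 1000 = 291.0 L/s.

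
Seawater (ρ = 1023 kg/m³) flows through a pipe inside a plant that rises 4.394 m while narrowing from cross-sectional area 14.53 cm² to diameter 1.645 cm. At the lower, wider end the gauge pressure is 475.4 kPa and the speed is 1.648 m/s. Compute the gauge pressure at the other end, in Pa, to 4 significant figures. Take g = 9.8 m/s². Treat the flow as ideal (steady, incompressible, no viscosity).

P₂ ≈ 367800 Pa

Continuity gives A₁v₁ = A₂v₂, so v₂ = (14.53 cm²)/(2.125 cm²) × 1.648 m/s = 11.27 m/s.
Bernoulli: P₁ + ½ρv₁² + ρg h₁ = P₂ + ½ρv₂² + ρg h₂, so P₂ = P₁ + ½ρ(v₁² − v₂²) − ρg(h₂ − h₁).
P₂ = 475400 + ½·1023·(1.648² − 11.27²) − 1023·9.8·(+4.394) = 475400 + (-63540) − (44050) = 367800 Pa.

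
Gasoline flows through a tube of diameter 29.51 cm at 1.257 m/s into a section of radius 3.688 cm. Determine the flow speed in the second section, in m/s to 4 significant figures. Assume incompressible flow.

v₂ ≈ 20.12 m/s

Continuity gives A₁v₁ = A₂v₂, so v₂ = (684.0 cm²)/(42.73 cm²) × 1.257 m/s = 20.12 m/s.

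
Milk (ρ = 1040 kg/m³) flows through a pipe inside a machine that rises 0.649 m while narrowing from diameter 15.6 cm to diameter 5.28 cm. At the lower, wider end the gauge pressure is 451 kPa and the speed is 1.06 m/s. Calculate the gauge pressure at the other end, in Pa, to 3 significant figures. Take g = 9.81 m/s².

By continuity, v₂ = v₁·A₁/A₂ = 1.06·(191/21.9) = 9.25 m/s.
Applying Bernoulli between the two ends and solving for P₂: P₂ = P₁ + ½ρ(v₁² − v₂²) − ρgΔh.
P₂ = 451000 + ½·1040·(1.06² − 9.25²) − 1040·9.81·(+0.649) = 451000 + (-43900) − (6620) = 400000 Pa.

P₂ ≈ 400000 Pa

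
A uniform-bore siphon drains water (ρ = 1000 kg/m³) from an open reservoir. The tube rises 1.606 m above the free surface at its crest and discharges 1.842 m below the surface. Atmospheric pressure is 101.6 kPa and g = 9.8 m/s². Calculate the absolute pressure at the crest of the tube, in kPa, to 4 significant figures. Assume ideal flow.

67.81 kPa

Bernoulli surface→outlet gives ½v² = g·h_out, so v = √(2·9.8·1.842) = 6.009 m/s.
The bore is uniform, so the speed at the crest is the same v. Bernoulli surface→crest: P_atm = P_top + ½ρv² + ρg·h_top.
P_top = 101600 − ½·1000·6.009² − 1000·9.8·1.606 = 67810 Pa.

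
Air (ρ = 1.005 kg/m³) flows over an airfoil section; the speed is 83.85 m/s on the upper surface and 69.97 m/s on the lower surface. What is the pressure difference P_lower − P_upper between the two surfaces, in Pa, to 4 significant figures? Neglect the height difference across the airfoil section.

The pressure is lower where the speed is higher: ΔP = ½ρ(v_up² − v_low²).
ΔP = ½·1.005·(83.85² − 69.97²) = 1073 Pa.

ΔP ≈ 1073 Pa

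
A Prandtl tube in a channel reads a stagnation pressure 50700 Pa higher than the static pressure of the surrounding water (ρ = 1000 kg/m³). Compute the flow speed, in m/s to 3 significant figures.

The dynamic pressure equals the rise in static pressure at the stagnation point: ΔP = ½ρv².
v = √(2ΔP/ρ) = √(2·50700/1000) = 10.1 m/s.

v = 10.1 m/s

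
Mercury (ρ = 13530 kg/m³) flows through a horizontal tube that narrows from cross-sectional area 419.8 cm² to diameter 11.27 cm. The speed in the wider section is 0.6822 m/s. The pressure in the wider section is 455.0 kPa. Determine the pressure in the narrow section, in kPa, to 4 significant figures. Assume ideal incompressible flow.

P₂ ≈ 402.4 kPa

By continuity, v₂ = v₁·A₁/A₂ = 0.6822·(419.8/99.76) = 2.871 m/s.
With no height change, Bernoulli's equation is P₁ + ½ρv₁² = P₂ + ½ρv₂².
P₂ = P₁ − ½ρ(v₂² − v₁²) = 455000 − ½·13530·(2.871² − 0.6822²) = 455000 − 52610 = 402400 Pa.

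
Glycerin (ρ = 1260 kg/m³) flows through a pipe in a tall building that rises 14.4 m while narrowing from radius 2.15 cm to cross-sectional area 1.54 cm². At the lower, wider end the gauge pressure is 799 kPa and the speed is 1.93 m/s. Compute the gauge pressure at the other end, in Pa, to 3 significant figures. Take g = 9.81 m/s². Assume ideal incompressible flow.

P₂ = 415000 Pa

By continuity, v₂ = v₁·A₁/A₂ = 1.93·(14.5/1.54) = 18.2 m/s.
Applying Bernoulli between the two ends and solving for P₂: P₂ = P₁ + ½ρ(v₁² − v₂²) − ρgΔh.
P₂ = 799000 + ½·1260·(1.93² − 18.2²) − 1260·9.81·(+14.4) = 799000 + (-206000) − (178000) = 415000 Pa.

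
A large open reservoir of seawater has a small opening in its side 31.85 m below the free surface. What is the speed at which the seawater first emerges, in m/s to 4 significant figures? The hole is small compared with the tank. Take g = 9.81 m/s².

Bernoulli from surface to hole (P equal, v_surface ≈ 0): v = √(2gh) = √(2×9.81×31.85) = 25.00 m/s.

v ≈ 25.00 m/s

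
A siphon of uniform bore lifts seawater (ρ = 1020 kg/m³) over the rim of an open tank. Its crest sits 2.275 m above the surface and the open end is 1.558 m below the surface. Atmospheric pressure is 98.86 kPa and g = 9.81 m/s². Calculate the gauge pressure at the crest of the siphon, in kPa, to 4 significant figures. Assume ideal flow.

The outlet speed comes from Torricelli: v = √(2g·1.558) = 5.529 m/s.
With constant cross-section the crest speed equals v; applying Bernoulli from the surface up to the crest, P_top = P_atm − ½ρv² − ρg·h_top.
P_top = 98860 − ½·1020·5.529² − 1020·9.81·2.275 = 60510 Pa. So P_gauge = P_top − P_atm = -38350 Pa.

P_gauge = -38.35 kPa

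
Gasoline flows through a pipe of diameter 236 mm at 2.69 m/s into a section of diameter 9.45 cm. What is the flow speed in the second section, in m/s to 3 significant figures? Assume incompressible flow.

Mass conservation (A₁v₁ = A₂v₂) gives v₂ = 2.69 × 437/70.1 = 16.8 m/s.

v₂ ≈ 16.8 m/s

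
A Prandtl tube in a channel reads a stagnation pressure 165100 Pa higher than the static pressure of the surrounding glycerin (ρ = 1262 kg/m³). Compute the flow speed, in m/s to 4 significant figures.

At the stagnation point the flow is brought to rest, so Bernoulli gives P_stag − P_static = ½ρv².
v = √(2ΔP/ρ) = √(2·165100/1262) = 16.18 m/s.

v ≈ 16.18 m/s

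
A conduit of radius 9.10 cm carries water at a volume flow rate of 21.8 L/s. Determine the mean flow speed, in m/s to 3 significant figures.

Q = 21.8 L/s = 0.0218 m³/s.
v = Q/A = 0.0218 / 0.0260 = 0.838 m/s.

v = 0.838 m/s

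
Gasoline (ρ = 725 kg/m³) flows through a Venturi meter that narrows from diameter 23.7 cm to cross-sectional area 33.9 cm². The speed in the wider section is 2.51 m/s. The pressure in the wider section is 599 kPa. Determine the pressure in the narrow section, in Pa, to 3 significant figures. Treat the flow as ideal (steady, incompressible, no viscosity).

P₂ ≈ 215000 Pa

The volume flow rate is constant, so v₂ = (A₁/A₂)v₁ = (441/33.9)·2.51 = 32.7 m/s.
The pipe is horizontal, so Bernoulli reduces to P₁ + ½ρv₁² = P₂ + ½ρv₂².
P₂ = P₁ − ½ρ(v₂² − v₁²) = 599000 − ½·725·(32.7² − 2.51²) = 599000 − 384000 = 215000 Pa.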